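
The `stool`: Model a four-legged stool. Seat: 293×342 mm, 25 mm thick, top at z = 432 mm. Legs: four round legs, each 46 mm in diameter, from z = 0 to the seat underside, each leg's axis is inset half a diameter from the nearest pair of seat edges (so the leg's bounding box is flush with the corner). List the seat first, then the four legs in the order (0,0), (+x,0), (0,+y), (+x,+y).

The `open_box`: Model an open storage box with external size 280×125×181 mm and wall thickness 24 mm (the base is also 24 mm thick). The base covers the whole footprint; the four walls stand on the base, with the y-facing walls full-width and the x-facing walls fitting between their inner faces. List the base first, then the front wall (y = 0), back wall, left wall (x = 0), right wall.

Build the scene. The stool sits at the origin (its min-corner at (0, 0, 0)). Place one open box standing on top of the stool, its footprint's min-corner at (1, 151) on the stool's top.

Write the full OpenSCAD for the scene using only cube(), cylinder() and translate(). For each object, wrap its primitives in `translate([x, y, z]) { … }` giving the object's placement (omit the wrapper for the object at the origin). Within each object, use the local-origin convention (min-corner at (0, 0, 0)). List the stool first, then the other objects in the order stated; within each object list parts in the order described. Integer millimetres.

translate([0, 0, 407]) cube([293, 342, 25]);
translate([23, 23, 0]) cylinder(h = 407, r = 23);
translate([270, 23, 0]) cylinder(h = 407, r = 23);
translate([23, 319, 0]) cylinder(h = 407, r = 23);
translate([270, 319, 0]) cylinder(h = 407, r = 23);
translate([1, 151, 432]) {
  cube([280, 125, 24]);
  translate([0, 0, 24]) cube([280, 24, 157]);
  translate([0, 101, 24]) cube([280, 24, 157]);
  translate([0, 24, 24]) cube([24, 77, 157]);
  translate([256, 24, 24]) cube([24, 77, 157]);
}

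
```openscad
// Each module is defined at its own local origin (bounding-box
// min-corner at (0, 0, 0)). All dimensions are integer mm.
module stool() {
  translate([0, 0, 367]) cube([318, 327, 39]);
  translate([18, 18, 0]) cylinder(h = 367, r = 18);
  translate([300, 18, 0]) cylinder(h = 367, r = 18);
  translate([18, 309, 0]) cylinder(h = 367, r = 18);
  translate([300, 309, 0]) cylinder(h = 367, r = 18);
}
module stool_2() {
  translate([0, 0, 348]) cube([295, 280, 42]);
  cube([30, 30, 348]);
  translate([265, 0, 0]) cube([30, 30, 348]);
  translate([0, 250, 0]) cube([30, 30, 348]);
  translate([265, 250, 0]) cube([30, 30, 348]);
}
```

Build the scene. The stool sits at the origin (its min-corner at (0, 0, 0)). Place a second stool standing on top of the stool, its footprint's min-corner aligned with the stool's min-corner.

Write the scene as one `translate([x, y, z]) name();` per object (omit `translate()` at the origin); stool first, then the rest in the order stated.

stool();
translate([0, 0, 406]) stool_2();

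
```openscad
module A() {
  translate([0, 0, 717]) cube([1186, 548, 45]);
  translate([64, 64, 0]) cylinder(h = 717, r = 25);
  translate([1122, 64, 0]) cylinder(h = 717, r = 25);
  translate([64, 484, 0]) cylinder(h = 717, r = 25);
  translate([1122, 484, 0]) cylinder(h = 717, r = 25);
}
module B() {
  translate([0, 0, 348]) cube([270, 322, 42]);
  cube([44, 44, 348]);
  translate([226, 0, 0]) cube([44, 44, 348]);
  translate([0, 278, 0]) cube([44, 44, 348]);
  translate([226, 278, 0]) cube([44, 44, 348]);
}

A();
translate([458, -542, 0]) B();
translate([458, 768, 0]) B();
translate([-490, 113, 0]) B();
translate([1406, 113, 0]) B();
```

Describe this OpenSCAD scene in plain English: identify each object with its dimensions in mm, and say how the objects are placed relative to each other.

A is a table: top 1186 mm (x) × 548 mm (y), 45 mm thick, upper face at z = 762 mm, on four round legs of 50 mm diameter, each leg's bounding box inset 39 mm from the nearest pair of top edges, running from z = 0 to the bottom of the top.

B is a four-legged stool. The seat is 270×322 mm, 42 mm thick, top at z = 390 mm. It stands on four square legs, each 44×44 mm in cross-section, from z = 0 to the seat underside, each flush with a corner of the seat.

Four stools sit around the table at the −y, +y, −x, +x sides.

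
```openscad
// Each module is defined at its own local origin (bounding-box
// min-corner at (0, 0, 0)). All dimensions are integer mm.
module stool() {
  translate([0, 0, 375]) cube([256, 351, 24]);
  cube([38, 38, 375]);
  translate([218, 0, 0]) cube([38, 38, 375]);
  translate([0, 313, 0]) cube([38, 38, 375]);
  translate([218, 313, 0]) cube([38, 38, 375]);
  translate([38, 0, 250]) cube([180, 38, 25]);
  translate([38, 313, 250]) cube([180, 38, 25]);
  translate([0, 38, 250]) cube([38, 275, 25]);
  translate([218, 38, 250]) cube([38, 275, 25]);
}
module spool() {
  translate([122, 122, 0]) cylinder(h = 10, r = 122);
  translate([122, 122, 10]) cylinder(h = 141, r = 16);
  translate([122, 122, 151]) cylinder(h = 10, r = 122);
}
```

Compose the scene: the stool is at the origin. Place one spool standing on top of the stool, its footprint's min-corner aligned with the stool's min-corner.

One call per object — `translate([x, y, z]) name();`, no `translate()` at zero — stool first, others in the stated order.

stool();
translate([0, 0, 399]) spool();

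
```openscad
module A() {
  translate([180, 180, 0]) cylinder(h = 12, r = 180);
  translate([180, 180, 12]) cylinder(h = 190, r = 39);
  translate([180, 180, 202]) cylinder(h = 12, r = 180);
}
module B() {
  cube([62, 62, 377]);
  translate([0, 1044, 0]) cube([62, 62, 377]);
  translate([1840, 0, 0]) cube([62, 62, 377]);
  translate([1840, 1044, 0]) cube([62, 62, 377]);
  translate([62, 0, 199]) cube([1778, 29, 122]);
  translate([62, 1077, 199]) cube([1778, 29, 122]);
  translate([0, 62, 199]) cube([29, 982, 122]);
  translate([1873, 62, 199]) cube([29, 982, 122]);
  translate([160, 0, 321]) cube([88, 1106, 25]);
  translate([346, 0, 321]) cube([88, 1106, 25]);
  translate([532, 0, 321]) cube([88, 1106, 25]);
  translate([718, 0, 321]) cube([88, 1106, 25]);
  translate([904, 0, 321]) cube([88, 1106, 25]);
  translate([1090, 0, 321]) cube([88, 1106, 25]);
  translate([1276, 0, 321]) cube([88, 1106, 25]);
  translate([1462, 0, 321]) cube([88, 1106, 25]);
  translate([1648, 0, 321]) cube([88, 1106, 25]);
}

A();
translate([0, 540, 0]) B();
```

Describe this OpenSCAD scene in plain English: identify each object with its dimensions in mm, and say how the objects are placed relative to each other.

A is a spool: two coaxial disc flanges of radius 180 mm and thickness 12 mm, joined by a core cylinder of radius 39 mm and height 190 mm. The lower flange rests on z = 0 and the three cylinders share a vertical axis.

B is a bed frame 1902 mm long (x) by 1106 mm wide (y). Four 62×62 mm corner posts, 377 mm tall, at the corners of the footprint. Four rails of 29 mm thickness and 122 mm height run between adjacent posts with their undersides at z = 199 mm, their outer faces flush with the outside of the frame (the two x-running rails run between the posts' inner faces; the two y-running rails run between the posts' inner faces). 9 slats, each 88 mm wide (x) and 25 mm thick, lie across the top of the two x-running rails, running the full 1106 mm width of the frame in y; the slats are evenly spaced along x between the inner faces of the end posts with equal gaps (rounded down to the nearest mm) at the −x end and between each pair — any rounding remainder accumulates at the +x end.

The bed frame is on the floor beside the spool on its +y side.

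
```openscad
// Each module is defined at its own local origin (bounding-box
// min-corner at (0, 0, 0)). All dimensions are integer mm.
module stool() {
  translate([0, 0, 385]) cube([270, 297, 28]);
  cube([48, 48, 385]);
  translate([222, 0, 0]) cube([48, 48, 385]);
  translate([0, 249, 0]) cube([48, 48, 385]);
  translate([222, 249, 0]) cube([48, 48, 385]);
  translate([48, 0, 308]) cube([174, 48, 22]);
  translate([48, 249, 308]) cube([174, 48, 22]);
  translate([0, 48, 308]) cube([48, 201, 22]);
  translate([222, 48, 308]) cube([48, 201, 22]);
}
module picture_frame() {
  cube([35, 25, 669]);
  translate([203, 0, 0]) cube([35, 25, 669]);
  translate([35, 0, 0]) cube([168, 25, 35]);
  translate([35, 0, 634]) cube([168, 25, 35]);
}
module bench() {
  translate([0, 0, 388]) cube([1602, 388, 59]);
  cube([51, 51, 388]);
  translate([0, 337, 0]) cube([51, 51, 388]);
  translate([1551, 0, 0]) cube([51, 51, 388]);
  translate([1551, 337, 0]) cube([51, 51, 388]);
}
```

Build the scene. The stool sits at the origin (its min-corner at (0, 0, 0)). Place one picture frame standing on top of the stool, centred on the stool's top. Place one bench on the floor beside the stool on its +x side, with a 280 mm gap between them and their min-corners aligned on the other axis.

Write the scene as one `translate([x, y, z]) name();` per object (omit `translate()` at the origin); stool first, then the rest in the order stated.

stool();
translate([16, 136, 413]) picture_frame();
translate([550, 0, 0]) bench();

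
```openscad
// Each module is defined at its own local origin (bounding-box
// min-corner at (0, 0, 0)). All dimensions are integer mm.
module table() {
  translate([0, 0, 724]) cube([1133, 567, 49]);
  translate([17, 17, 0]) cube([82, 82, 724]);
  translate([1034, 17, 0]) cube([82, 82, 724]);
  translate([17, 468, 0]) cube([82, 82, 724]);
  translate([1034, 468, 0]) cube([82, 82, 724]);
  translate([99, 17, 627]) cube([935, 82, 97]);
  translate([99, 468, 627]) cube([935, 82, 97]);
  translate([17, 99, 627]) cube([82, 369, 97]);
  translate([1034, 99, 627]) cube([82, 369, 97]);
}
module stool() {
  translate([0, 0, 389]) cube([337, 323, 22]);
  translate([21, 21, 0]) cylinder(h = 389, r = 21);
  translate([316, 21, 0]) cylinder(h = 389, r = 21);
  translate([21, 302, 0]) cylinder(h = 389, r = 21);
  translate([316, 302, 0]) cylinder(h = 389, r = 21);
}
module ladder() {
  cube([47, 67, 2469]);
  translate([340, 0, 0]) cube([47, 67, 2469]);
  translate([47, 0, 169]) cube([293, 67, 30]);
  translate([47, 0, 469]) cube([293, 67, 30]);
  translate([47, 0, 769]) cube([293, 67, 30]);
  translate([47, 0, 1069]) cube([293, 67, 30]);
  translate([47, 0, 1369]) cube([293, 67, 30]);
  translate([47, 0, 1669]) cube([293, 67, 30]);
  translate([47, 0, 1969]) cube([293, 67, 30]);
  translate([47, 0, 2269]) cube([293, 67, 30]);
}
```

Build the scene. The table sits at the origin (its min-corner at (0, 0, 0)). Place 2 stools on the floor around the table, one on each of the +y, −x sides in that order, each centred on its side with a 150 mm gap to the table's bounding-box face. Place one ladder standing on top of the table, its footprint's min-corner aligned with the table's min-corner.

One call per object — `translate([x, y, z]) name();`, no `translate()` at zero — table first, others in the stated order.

table();
translate([398, 717, 0]) stool();
translate([-487, 122, 0]) stool();
translate([0, 0, 773]) ladder();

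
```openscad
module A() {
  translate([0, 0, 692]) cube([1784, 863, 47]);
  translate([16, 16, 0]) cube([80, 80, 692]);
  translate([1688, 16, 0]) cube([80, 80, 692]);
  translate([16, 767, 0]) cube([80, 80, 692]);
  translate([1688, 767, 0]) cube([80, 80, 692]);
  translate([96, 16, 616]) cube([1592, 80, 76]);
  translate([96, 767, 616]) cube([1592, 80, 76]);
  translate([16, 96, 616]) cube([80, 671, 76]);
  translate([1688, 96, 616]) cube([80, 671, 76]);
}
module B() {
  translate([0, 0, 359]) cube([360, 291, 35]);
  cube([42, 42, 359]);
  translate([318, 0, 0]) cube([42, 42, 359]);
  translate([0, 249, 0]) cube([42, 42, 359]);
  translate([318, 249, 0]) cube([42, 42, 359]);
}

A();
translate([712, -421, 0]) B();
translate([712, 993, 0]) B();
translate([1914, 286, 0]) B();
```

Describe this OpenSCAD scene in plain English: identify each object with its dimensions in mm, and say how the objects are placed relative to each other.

A is a table with a 1784×863 mm rectangular top, 47 mm thick, top surface at z = 739 mm, supported by four 80×80 mm square legs, each inset 16 mm from the nearest pair of top edges, running from the floor. Four apron rails, 80 mm thick and 76 mm tall, run between adjacent legs with their top edges flush with the underside of the top and their outer faces flush with the legs' outer faces.

B is a four-legged stool. The seat is 360×291 mm, 35 mm thick, top at z = 394 mm. It stands on four square legs, each 42×42 mm in cross-section, from z = 0 to the seat underside, each flush with a corner of the seat.

Three stools sit around the table at the −y, +y, +x sides.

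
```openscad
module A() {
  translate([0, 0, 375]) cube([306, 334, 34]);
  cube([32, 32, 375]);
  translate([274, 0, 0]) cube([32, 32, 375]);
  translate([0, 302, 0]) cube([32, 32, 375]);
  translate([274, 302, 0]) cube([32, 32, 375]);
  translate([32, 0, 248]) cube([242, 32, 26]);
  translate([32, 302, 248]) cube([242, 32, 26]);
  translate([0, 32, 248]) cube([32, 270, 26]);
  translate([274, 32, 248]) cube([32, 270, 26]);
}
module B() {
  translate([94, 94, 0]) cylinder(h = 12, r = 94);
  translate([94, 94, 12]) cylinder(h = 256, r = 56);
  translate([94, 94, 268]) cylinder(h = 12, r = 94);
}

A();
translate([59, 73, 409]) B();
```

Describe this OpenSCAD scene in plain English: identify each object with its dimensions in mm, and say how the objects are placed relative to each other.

A is a simple wooden stool: a rectangular seat 306 mm (x) by 334 mm (y), 34 mm thick, top face at z = 409 mm, on four square legs, each 32×32 mm in cross-section. The legs rest on z = 0, each flush with a corner of the seat. Four stretchers, 32 mm wide and 26 mm tall, connect adjacent legs with their undersides at z = 248 mm, each running between the inner faces of the legs it joins and aligned with the legs' outer faces on the other axis.

B is a spool: two coaxial disc flanges of radius 94 mm and thickness 12 mm, joined by a core cylinder of radius 56 mm and height 256 mm. The lower flange rests on z = 0 and the three cylinders share a vertical axis.

The spool is on top of the stool, centred.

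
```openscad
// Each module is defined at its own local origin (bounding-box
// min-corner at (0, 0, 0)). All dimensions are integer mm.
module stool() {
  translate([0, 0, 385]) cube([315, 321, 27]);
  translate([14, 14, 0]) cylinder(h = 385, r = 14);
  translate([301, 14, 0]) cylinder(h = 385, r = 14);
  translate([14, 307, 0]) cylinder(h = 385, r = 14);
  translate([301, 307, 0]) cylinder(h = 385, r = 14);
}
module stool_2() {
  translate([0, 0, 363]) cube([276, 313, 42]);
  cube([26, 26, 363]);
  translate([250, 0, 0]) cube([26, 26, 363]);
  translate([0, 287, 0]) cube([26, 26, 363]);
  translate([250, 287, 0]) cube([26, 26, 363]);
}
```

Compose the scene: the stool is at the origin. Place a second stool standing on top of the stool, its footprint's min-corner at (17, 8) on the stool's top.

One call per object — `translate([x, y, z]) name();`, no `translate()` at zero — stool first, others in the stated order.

stool();
translate([17, 8, 412]) stool_2();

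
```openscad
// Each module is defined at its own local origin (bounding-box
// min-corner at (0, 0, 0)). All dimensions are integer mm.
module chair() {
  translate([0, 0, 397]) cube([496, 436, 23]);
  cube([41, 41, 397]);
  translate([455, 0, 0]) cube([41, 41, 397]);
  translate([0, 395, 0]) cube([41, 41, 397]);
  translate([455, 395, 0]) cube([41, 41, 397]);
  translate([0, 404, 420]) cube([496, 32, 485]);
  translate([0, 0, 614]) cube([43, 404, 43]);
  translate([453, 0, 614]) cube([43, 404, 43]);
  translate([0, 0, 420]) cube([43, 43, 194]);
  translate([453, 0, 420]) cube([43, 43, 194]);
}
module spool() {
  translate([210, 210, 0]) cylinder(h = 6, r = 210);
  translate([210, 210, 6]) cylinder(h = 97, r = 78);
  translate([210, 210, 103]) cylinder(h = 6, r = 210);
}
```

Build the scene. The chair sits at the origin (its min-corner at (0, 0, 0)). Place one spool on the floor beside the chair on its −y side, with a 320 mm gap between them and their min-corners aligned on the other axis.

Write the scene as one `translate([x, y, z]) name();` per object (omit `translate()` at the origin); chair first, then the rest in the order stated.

chair();
translate([0, -740, 0]) spool();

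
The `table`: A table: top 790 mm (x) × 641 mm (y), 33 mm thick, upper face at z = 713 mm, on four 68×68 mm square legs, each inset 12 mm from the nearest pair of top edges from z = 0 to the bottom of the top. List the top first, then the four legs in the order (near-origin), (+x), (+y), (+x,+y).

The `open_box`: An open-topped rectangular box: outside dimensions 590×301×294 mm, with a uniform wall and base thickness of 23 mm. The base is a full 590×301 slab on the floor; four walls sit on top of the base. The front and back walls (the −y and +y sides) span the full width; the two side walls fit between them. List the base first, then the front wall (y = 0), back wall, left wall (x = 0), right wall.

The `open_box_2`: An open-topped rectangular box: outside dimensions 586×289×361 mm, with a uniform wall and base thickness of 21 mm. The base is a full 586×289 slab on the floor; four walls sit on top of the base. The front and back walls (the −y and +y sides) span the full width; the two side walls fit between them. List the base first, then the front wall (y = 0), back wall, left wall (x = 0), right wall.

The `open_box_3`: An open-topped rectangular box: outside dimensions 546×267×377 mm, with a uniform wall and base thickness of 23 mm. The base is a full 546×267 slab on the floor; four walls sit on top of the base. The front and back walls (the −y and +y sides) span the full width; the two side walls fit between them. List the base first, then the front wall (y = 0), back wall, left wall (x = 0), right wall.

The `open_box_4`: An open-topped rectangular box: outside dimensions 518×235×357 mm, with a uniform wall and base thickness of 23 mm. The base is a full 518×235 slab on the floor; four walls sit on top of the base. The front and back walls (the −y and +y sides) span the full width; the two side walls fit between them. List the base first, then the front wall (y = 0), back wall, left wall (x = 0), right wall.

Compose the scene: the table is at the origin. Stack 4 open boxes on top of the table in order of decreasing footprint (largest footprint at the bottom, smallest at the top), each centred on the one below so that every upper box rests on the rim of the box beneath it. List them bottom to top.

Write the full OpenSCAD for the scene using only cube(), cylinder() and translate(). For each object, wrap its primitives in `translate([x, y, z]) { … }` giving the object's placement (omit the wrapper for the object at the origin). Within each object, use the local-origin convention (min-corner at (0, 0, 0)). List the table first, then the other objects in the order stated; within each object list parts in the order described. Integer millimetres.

translate([0, 0, 680]) cube([790, 641, 33]);
translate([12, 12, 0]) cube([68, 68, 680]);
translate([710, 12, 0]) cube([68, 68, 680]);
translate([12, 561, 0]) cube([68, 68, 680]);
translate([710, 561, 0]) cube([68, 68, 680]);
translate([100, 170, 713]) {
  cube([590, 301, 23]);
  translate([0, 0, 23]) cube([590, 23, 271]);
  translate([0, 278, 23]) cube([590, 23, 271]);
  translate([0, 23, 23]) cube([23, 255, 271]);
  translate([567, 23, 23]) cube([23, 255, 271]);
}
translate([102, 176, 1007]) {
  cube([586, 289, 21]);
  translate([0, 0, 21]) cube([586, 21, 340]);
  translate([0, 268, 21]) cube([586, 21, 340]);
  translate([0, 21, 21]) cube([21, 247, 340]);
  translate([565, 21, 21]) cube([21, 247, 340]);
}
translate([122, 187, 1368]) {
  cube([546, 267, 23]);
  translate([0, 0, 23]) cube([546, 23, 354]);
  translate([0, 244, 23]) cube([546, 23, 354]);
  translate([0, 23, 23]) cube([23, 221, 354]);
  translate([523, 23, 23]) cube([23, 221, 354]);
}
translate([136, 203, 1745]) {
  cube([518, 235, 23]);
  translate([0, 0, 23]) cube([518, 23, 334]);
  translate([0, 212, 23]) cube([518, 23, 334]);
  translate([0, 23, 23]) cube([23, 189, 334]);
  translate([495, 23, 23]) cube([23, 189, 334]);
}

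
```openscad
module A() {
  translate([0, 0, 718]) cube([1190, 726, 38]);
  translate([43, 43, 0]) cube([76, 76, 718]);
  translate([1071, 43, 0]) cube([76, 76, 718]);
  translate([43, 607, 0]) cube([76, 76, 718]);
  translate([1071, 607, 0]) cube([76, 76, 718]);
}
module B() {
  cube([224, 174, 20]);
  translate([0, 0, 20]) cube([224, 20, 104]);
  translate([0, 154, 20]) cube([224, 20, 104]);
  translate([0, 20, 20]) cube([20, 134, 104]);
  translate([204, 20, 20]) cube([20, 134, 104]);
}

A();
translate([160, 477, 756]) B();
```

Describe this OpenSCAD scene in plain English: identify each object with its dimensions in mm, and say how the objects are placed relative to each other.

A is a table: top 1190 mm (x) × 726 mm (y), 38 mm thick, upper face at z = 756 mm, on four 76×76 mm square legs, each inset 43 mm from the nearest pair of top edges, running from z = 0 to the bottom of the top.

B is an open-topped rectangular box: outside dimensions 224×174×124 mm, with a uniform wall and base thickness of 20 mm. The base is a full 224×174 slab on the floor; four walls sit on top of the base. The front and back walls (the −y and +y sides) span the full width; the two side walls fit between them.

The open box is on top of the table.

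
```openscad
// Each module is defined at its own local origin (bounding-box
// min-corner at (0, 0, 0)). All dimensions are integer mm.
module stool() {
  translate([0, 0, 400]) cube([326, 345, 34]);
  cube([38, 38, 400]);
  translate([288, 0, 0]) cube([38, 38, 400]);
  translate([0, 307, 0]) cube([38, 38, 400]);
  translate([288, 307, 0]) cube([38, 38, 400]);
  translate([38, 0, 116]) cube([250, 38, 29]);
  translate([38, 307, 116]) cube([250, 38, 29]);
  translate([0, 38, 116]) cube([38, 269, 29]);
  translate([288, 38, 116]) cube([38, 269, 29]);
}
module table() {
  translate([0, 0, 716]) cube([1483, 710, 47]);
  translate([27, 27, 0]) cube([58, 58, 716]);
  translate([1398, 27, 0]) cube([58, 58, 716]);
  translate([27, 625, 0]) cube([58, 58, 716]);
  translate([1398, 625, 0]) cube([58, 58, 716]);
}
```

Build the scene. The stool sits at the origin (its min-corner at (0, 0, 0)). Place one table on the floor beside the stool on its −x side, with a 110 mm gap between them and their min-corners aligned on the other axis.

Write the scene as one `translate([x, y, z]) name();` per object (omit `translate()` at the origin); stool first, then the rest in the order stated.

stool();
translate([-1593, 0, 0]) table();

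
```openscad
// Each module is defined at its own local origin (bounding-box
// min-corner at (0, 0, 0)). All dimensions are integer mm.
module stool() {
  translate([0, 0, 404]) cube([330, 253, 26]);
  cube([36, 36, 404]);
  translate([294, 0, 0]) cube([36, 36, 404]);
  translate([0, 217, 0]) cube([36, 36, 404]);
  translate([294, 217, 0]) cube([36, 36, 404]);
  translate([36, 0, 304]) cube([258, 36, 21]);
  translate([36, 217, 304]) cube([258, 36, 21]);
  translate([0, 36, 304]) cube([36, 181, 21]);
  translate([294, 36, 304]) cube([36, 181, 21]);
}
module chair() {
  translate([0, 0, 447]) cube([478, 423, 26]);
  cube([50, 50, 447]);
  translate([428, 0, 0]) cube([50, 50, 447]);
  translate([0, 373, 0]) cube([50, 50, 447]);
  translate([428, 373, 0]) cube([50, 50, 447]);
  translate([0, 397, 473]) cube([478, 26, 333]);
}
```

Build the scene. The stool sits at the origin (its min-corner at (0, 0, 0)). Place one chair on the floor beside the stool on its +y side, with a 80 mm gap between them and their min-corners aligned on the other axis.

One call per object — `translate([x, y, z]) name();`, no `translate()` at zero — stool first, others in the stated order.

stool();
translate([0, 333, 0]) chair();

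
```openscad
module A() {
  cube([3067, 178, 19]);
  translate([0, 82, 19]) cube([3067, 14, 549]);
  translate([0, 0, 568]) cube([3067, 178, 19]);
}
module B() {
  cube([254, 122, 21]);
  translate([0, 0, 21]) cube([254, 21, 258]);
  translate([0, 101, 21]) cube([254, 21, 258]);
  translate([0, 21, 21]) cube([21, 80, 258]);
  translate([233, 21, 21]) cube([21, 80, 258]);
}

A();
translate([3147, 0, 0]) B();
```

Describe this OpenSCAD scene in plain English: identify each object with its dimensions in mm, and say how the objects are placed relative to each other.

A is an I-beam lying along x, 3067 mm long. Overall section height 587 mm. Two flanges 178 mm wide (y) and 19 mm thick, one on the floor and one at the top; a web 14 mm thick runs between them, centred on the flange width.

B is an open-topped rectangular box: outside dimensions 254×122×279 mm, with a uniform wall and base thickness of 21 mm. The base is a full 254×122 slab on the floor; four walls sit on top of the base. The front and back walls (the −y and +y sides) span the full width; the two side walls fit between them.

The open box is on the floor beside the I-beam on its +x side.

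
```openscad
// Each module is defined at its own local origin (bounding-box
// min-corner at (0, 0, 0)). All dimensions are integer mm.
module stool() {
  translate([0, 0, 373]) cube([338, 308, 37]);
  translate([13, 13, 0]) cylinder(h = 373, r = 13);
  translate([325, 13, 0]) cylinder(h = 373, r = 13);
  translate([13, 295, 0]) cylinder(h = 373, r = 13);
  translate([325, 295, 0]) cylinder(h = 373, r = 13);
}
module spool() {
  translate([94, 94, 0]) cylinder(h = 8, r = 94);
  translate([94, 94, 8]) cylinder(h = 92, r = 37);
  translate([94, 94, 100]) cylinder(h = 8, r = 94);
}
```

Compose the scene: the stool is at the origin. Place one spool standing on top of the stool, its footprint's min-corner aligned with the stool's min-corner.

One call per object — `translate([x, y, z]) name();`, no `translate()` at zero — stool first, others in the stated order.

stool();
translate([0, 0, 410]) spool();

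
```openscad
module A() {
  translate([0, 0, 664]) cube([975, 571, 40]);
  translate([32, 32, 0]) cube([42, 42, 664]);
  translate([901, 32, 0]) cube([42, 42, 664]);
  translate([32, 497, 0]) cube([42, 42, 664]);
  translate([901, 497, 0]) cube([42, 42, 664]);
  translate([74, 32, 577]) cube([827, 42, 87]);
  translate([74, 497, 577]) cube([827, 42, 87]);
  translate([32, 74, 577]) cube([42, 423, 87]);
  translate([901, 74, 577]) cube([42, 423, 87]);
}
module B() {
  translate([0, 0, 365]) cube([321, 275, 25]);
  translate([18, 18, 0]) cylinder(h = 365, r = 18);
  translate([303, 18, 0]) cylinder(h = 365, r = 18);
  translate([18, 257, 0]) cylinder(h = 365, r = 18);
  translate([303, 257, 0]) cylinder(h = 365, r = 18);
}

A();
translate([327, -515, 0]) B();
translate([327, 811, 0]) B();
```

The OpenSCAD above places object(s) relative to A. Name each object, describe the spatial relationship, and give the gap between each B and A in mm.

A is a table. B is a stool. Two stools sit around the table at the −y, +y sides. The gap between each stool and the table is 240 mm.

Each stool's nearest face is 240 mm from the table's bounding box.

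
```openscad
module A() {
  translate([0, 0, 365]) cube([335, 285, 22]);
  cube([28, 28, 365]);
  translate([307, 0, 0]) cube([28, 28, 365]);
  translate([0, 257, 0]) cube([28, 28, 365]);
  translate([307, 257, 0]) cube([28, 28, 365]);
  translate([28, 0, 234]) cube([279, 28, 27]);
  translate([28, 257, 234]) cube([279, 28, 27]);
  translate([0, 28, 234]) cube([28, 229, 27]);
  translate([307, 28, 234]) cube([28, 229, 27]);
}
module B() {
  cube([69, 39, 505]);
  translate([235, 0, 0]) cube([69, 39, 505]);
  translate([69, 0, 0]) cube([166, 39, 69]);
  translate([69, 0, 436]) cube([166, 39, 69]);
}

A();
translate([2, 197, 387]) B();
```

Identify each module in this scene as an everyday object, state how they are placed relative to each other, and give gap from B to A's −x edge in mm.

A is a stool. B is a picture frame. The picture frame is on top of the stool. The gap from the picture frame to the stool's −x edge is 2 mm.

The picture frame's min-x is at 2; the stool's min-x is 0; gap = 2 mm.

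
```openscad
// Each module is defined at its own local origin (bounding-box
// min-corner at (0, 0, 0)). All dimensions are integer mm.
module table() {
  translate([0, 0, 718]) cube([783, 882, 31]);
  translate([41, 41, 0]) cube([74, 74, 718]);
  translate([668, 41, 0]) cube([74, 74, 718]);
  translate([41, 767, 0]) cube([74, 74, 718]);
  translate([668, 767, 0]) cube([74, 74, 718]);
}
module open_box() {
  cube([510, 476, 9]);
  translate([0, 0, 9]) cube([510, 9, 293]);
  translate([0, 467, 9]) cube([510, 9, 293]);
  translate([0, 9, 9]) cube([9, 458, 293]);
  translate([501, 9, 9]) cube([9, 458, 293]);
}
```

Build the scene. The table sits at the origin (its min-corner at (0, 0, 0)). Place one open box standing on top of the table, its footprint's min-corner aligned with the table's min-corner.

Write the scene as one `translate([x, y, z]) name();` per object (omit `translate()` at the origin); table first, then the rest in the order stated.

table();
translate([0, 0, 749]) open_box();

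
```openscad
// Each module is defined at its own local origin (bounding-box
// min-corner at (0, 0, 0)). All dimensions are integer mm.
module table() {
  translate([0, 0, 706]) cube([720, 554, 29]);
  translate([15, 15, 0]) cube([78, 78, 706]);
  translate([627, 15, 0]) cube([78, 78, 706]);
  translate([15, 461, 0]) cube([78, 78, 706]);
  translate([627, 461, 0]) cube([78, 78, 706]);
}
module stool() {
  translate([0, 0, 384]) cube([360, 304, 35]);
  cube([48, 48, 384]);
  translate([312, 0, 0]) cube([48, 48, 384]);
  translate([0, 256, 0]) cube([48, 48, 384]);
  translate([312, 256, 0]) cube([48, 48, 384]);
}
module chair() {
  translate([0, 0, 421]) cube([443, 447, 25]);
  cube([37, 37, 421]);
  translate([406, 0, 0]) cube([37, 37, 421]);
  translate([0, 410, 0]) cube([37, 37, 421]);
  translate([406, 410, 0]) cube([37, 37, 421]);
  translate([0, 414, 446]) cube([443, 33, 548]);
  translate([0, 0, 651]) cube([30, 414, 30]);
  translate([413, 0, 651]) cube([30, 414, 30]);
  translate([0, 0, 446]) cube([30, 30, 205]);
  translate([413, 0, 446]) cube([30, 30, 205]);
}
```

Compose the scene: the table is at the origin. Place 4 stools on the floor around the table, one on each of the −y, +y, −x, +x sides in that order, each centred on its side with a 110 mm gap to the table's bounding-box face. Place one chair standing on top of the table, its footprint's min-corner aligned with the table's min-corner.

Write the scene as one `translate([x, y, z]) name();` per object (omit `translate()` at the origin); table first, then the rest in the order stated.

table();
translate([180, -414, 0]) stool();
translate([180, 664, 0]) stool();
translate([-470, 125, 0]) stool();
translate([830, 125, 0]) stool();
translate([0, 0, 735]) chair();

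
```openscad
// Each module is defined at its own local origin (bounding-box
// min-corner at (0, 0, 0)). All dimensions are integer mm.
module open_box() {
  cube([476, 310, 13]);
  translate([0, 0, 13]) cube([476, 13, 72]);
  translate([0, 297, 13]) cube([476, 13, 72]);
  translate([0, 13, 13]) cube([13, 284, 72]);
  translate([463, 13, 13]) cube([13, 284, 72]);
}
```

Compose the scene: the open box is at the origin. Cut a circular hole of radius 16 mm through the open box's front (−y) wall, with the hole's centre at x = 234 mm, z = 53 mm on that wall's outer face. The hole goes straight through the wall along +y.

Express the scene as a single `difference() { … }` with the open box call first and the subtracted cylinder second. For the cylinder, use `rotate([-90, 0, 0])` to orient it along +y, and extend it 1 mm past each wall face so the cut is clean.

difference() {
  open_box();
  translate([234, -1, 53]) rotate([-90, 0, 0]) cylinder(h = 15, r = 16);
}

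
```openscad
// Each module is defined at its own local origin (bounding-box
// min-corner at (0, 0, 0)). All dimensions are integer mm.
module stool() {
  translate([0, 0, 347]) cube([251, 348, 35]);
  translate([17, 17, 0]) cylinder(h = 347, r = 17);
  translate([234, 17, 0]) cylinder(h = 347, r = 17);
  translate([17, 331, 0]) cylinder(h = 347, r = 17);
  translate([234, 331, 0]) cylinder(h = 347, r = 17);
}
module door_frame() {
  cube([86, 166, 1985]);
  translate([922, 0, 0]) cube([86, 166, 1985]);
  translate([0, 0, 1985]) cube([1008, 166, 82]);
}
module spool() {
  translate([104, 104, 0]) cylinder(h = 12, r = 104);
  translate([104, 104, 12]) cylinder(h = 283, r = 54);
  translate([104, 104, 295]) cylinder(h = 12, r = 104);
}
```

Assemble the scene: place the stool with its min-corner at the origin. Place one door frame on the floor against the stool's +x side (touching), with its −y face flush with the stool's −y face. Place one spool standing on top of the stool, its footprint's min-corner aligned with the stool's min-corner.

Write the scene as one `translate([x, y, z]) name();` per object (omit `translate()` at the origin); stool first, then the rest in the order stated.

stool();
translate([251, 0, 0]) door_frame();
translate([0, 0, 382]) spool();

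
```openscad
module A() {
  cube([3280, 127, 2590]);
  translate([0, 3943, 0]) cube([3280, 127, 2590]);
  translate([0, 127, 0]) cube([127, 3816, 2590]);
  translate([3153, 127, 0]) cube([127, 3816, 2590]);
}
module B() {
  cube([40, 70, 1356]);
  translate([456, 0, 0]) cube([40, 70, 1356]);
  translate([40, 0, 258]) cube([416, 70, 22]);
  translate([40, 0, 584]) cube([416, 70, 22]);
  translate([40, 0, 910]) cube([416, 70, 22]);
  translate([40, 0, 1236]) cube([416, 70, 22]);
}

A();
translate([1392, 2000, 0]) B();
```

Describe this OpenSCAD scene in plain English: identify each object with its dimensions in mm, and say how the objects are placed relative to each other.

A is the wall frame of a small rectangular building: four walls, each 2590 mm tall and 127 mm thick, enclosing a footprint 3280 mm (x) by 4070 mm (y) outside-to-outside, with no floor or roof. The front and back walls (the −y and +y sides) span the full width; the two side walls fit between them.

B is a straight ladder. Two 40×70 mm vertical rails, 1356 mm tall, stand 496 mm apart (outside-to-outside) with their front faces coplanar on the −y side. 4 rungs, each 70 mm deep and 22 mm tall, span between the inner faces of the rails, front faces flush with the rails. The lowest rung's underside is at z = 258 mm and rungs are spaced 326 mm apart (underside to underside).

The ladder sits inside the house frame, centred.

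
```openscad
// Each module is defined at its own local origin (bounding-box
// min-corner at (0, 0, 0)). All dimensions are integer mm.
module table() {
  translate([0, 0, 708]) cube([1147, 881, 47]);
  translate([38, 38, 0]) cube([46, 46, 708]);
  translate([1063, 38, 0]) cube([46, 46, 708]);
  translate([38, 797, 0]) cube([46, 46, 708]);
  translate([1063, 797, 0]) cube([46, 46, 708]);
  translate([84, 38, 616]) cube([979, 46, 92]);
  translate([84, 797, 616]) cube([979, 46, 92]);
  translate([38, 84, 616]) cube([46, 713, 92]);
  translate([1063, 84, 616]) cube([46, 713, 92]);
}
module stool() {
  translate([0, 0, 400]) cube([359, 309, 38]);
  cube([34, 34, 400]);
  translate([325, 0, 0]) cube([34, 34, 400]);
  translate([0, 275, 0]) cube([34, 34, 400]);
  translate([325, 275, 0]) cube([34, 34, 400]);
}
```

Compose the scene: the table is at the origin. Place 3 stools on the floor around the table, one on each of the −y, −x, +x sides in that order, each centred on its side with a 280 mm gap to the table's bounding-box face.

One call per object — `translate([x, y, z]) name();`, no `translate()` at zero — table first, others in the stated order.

table();
translate([394, -589, 0]) stool();
translate([-639, 286, 0]) stool();
translate([1427, 286, 0]) stool();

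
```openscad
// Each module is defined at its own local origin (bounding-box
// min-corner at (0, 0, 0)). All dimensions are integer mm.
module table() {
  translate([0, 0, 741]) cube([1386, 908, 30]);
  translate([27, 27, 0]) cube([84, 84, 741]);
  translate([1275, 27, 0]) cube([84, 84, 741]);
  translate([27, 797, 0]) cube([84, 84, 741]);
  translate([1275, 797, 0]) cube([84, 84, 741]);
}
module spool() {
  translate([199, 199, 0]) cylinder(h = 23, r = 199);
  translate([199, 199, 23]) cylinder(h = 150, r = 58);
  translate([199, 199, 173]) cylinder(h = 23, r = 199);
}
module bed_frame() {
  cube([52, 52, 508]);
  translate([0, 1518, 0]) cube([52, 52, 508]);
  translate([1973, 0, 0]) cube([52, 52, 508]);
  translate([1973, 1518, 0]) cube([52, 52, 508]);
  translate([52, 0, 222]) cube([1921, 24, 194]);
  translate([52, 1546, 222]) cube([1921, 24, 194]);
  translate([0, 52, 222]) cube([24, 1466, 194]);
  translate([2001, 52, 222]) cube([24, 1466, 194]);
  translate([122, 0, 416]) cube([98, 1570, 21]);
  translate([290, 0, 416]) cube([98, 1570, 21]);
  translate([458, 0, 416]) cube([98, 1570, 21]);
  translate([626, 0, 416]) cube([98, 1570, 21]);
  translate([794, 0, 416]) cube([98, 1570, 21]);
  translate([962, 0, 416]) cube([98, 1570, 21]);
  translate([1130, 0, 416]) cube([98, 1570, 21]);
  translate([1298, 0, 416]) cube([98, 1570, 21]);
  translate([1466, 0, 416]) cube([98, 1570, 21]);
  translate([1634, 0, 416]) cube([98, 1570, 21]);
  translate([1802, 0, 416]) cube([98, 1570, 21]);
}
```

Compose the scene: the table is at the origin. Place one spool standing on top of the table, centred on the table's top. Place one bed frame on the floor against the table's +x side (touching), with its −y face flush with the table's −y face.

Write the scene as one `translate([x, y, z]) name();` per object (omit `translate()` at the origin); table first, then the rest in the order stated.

table();
translate([494, 255, 771]) spool();
translate([1386, 0, 0]) bed_frame();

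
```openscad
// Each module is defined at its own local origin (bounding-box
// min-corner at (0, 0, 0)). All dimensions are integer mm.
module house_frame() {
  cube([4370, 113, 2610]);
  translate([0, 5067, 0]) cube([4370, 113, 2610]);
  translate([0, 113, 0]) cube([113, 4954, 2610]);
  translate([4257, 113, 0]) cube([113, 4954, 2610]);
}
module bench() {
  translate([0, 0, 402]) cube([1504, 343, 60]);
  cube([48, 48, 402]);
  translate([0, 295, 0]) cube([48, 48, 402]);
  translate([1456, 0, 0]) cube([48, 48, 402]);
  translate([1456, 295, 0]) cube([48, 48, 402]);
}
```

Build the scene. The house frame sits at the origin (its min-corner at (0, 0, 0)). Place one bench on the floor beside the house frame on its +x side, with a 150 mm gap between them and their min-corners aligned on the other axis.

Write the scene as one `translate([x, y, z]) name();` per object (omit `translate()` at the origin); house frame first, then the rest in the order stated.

house_frame();
translate([4520, 0, 0]) bench();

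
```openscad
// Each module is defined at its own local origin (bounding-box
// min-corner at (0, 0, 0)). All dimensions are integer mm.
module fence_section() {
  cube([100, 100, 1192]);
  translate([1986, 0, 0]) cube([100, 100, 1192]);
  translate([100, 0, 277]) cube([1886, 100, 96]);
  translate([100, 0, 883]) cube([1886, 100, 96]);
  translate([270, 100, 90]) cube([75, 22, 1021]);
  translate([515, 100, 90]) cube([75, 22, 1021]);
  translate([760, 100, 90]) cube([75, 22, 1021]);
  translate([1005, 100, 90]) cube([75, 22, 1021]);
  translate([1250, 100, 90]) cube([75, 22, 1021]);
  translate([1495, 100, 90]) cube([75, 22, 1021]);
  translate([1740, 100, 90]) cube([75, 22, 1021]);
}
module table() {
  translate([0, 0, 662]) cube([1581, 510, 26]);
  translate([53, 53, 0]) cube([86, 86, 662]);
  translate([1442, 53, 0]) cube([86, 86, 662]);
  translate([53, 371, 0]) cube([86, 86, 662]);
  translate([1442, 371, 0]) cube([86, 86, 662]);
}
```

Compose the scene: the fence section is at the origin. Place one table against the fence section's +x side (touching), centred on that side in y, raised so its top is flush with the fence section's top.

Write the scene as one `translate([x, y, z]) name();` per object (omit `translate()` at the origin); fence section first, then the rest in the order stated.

fence_section();
translate([2086, -194, 504]) table();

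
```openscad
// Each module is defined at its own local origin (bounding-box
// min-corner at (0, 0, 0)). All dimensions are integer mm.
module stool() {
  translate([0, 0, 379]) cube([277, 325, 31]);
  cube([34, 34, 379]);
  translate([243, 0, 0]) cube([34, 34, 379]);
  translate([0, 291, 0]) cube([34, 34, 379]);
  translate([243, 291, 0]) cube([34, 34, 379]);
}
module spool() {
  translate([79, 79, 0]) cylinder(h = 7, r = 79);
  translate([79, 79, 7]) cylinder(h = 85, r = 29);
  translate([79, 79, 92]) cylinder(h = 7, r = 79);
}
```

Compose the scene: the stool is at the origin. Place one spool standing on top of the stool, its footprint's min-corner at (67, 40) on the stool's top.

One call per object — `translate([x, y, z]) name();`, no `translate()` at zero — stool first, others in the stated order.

stool();
translate([67, 40, 410]) spool();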